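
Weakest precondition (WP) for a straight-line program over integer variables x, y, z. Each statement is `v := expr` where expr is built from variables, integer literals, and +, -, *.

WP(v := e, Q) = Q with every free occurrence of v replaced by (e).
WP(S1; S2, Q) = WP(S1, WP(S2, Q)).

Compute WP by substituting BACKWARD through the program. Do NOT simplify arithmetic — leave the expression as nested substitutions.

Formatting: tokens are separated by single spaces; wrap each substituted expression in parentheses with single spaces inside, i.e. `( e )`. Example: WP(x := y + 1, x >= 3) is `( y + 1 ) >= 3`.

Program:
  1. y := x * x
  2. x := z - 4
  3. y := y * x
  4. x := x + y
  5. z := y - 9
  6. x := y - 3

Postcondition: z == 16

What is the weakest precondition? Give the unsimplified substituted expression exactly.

Answer: ( ( ( x * x ) * ( z - 4 ) ) - 9 ) == 16

Derivation:
post: z == 16
stmt 6: x := y - 3  -- replace 0 occurrence(s) of x with (y - 3)
  => z == 16
stmt 5: z := y - 9  -- replace 1 occurrence(s) of z with (y - 9)
  => ( y - 9 ) == 16
stmt 4: x := x + y  -- replace 0 occurrence(s) of x with (x + y)
  => ( y - 9 ) == 16
stmt 3: y := y * x  -- replace 1 occurrence(s) of y with (y * x)
  => ( ( y * x ) - 9 ) == 16
stmt 2: x := z - 4  -- replace 1 occurrence(s) of x with (z - 4)
  => ( ( y * ( z - 4 ) ) - 9 ) == 16
stmt 1: y := x * x  -- replace 1 occurrence(s) of y with (x * x)
  => ( ( ( x * x ) * ( z - 4 ) ) - 9 ) == 16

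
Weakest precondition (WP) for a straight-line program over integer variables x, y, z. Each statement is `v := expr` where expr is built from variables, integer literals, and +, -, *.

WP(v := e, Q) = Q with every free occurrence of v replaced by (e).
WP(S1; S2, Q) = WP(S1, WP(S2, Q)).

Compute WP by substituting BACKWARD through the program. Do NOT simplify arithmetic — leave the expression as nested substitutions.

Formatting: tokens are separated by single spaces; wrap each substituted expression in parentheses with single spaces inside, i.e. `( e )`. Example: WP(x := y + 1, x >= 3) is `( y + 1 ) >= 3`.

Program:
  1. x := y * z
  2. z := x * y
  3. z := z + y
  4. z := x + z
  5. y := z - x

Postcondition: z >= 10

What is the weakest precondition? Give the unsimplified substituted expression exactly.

Answer: ( ( y * z ) + ( ( ( y * z ) * y ) + y ) ) >= 10

Derivation:
post: z >= 10
stmt 5: y := z - x  -- replace 0 occurrence(s) of y with (z - x)
  => z >= 10
stmt 4: z := x + z  -- replace 1 occurrence(s) of z with (x + z)
  => ( x + z ) >= 10
stmt 3: z := z + y  -- replace 1 occurrence(s) of z with (z + y)
  => ( x + ( z + y ) ) >= 10
stmt 2: z := x * y  -- replace 1 occurrence(s) of z with (x * y)
  => ( x + ( ( x * y ) + y ) ) >= 10
stmt 1: x := y * z  -- replace 2 occurrence(s) of x with (y * z)
  => ( ( y * z ) + ( ( ( y * z ) * y ) + y ) ) >= 10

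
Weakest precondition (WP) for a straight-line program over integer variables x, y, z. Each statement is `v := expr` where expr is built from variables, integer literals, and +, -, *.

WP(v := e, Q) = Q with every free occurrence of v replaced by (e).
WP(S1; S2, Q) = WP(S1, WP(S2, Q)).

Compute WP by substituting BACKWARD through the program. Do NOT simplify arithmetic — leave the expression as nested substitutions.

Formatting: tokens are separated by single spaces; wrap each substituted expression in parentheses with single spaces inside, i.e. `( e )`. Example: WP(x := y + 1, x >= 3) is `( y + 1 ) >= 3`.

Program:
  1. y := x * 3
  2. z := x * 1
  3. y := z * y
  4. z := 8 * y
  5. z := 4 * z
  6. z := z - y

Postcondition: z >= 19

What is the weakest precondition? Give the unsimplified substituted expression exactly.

Answer: ( ( 4 * ( 8 * ( ( x * 1 ) * ( x * 3 ) ) ) ) - ( ( x * 1 ) * ( x * 3 ) ) ) >= 19

Derivation:
post: z >= 19
stmt 6: z := z - y  -- replace 1 occurrence(s) of z with (z - y)
  => ( z - y ) >= 19
stmt 5: z := 4 * z  -- replace 1 occurrence(s) of z with (4 * z)
  => ( ( 4 * z ) - y ) >= 19
stmt 4: z := 8 * y  -- replace 1 occurrence(s) of z with (8 * y)
  => ( ( 4 * ( 8 * y ) ) - y ) >= 19
stmt 3: y := z * y  -- replace 2 occurrence(s) of y with (z * y)
  => ( ( 4 * ( 8 * ( z * y ) ) ) - ( z * y ) ) >= 19
stmt 2: z := x * 1  -- replace 2 occurrence(s) of z with (x * 1)
  => ( ( 4 * ( 8 * ( ( x * 1 ) * y ) ) ) - ( ( x * 1 ) * y ) ) >= 19
stmt 1: y := x * 3  -- replace 2 occurrence(s) of y with (x * 3)
  => ( ( 4 * ( 8 * ( ( x * 1 ) * ( x * 3 ) ) ) ) - ( ( x * 1 ) * ( x * 3 ) ) ) >= 19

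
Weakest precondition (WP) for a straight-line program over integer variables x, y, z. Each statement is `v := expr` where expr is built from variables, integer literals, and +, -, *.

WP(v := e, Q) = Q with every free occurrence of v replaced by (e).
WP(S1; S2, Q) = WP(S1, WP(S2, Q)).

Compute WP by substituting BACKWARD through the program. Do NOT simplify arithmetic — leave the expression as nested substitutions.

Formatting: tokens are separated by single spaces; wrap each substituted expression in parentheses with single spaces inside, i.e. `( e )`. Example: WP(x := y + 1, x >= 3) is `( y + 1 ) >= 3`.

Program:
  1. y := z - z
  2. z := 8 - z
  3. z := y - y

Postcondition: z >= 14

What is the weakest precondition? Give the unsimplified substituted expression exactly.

post: z >= 14
stmt 3: z := y - y  -- replace 1 occurrence(s) of z with (y - y)
  => ( y - y ) >= 14
stmt 2: z := 8 - z  -- replace 0 occurrence(s) of z with (8 - z)
  => ( y - y ) >= 14
stmt 1: y := z - z  -- replace 2 occurrence(s) of y with (z - z)
  => ( ( z - z ) - ( z - z ) ) >= 14

Answer: ( ( z - z ) - ( z - z ) ) >= 14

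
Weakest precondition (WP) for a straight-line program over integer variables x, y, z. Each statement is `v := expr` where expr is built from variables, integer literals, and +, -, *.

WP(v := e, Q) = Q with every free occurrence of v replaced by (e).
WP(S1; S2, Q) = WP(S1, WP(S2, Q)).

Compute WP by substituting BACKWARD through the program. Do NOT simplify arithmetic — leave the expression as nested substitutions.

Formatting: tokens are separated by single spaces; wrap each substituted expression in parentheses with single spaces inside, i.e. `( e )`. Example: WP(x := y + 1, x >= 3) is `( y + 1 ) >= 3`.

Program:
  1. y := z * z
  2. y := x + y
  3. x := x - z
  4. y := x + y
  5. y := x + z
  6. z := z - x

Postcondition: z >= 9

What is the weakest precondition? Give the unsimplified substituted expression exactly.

Answer: ( z - ( x - z ) ) >= 9

Derivation:
post: z >= 9
stmt 6: z := z - x  -- replace 1 occurrence(s) of z with (z - x)
  => ( z - x ) >= 9
stmt 5: y := x + z  -- replace 0 occurrence(s) of y with (x + z)
  => ( z - x ) >= 9
stmt 4: y := x + y  -- replace 0 occurrence(s) of y with (x + y)
  => ( z - x ) >= 9
stmt 3: x := x - z  -- replace 1 occurrence(s) of x with (x - z)
  => ( z - ( x - z ) ) >= 9
stmt 2: y := x + y  -- replace 0 occurrence(s) of y with (x + y)
  => ( z - ( x - z ) ) >= 9
stmt 1: y := z * z  -- replace 0 occurrence(s) of y with (z * z)
  => ( z - ( x - z ) ) >= 9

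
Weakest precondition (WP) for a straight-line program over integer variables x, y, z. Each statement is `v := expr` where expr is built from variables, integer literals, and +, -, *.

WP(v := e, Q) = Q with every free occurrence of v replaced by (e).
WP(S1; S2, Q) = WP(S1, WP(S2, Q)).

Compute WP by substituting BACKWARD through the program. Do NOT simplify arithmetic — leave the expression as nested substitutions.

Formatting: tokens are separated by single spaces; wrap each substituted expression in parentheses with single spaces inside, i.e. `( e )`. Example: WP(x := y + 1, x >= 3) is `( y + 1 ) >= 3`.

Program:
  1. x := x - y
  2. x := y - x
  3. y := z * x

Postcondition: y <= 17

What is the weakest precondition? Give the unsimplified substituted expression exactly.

post: y <= 17
stmt 3: y := z * x  -- replace 1 occurrence(s) of y with (z * x)
  => ( z * x ) <= 17
stmt 2: x := y - x  -- replace 1 occurrence(s) of x with (y - x)
  => ( z * ( y - x ) ) <= 17
stmt 1: x := x - y  -- replace 1 occurrence(s) of x with (x - y)
  => ( z * ( y - ( x - y ) ) ) <= 17

Answer: ( z * ( y - ( x - y ) ) ) <= 17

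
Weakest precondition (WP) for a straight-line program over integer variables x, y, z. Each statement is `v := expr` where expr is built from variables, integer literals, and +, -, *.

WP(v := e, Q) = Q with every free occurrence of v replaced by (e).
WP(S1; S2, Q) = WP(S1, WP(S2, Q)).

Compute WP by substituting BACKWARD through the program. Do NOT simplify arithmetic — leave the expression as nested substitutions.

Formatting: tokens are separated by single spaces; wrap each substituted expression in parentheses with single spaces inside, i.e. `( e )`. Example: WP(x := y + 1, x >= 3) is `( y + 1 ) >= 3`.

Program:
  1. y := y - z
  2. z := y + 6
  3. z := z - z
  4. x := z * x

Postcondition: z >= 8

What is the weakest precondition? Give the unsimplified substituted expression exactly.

Answer: ( ( ( y - z ) + 6 ) - ( ( y - z ) + 6 ) ) >= 8

Derivation:
post: z >= 8
stmt 4: x := z * x  -- replace 0 occurrence(s) of x with (z * x)
  => z >= 8
stmt 3: z := z - z  -- replace 1 occurrence(s) of z with (z - z)
  => ( z - z ) >= 8
stmt 2: z := y + 6  -- replace 2 occurrence(s) of z with (y + 6)
  => ( ( y + 6 ) - ( y + 6 ) ) >= 8
stmt 1: y := y - z  -- replace 2 occurrence(s) of y with (y - z)
  => ( ( ( y - z ) + 6 ) - ( ( y - z ) + 6 ) ) >= 8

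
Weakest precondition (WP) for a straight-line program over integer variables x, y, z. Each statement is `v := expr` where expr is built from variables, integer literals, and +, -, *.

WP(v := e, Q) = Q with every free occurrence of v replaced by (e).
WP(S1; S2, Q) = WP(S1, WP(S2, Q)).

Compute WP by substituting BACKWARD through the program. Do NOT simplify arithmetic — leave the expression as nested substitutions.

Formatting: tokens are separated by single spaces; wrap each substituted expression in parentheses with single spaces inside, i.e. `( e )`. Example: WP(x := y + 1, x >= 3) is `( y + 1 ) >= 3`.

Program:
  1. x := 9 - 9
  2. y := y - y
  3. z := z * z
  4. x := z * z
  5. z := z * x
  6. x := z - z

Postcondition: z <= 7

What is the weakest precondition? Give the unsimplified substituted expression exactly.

Answer: ( ( z * z ) * ( ( z * z ) * ( z * z ) ) ) <= 7

Derivation:
post: z <= 7
stmt 6: x := z - z  -- replace 0 occurrence(s) of x with (z - z)
  => z <= 7
stmt 5: z := z * x  -- replace 1 occurrence(s) of z with (z * x)
  => ( z * x ) <= 7
stmt 4: x := z * z  -- replace 1 occurrence(s) of x with (z * z)
  => ( z * ( z * z ) ) <= 7
stmt 3: z := z * z  -- replace 3 occurrence(s) of z with (z * z)
  => ( ( z * z ) * ( ( z * z ) * ( z * z ) ) ) <= 7
stmt 2: y := y - y  -- replace 0 occurrence(s) of y with (y - y)
  => ( ( z * z ) * ( ( z * z ) * ( z * z ) ) ) <= 7
stmt 1: x := 9 - 9  -- replace 0 occurrence(s) of x with (9 - 9)
  => ( ( z * z ) * ( ( z * z ) * ( z * z ) ) ) <= 7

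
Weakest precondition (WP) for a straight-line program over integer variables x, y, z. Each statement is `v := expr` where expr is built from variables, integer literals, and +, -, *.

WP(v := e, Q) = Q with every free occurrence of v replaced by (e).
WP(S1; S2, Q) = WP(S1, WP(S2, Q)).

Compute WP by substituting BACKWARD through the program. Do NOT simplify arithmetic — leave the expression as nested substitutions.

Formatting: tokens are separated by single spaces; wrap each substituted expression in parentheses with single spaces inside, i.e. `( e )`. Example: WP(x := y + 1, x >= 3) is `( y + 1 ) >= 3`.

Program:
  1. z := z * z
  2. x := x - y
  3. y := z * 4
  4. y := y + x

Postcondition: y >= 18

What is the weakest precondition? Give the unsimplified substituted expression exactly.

Answer: ( ( ( z * z ) * 4 ) + ( x - y ) ) >= 18

Derivation:
post: y >= 18
stmt 4: y := y + x  -- replace 1 occurrence(s) of y with (y + x)
  => ( y + x ) >= 18
stmt 3: y := z * 4  -- replace 1 occurrence(s) of y with (z * 4)
  => ( ( z * 4 ) + x ) >= 18
stmt 2: x := x - y  -- replace 1 occurrence(s) of x with (x - y)
  => ( ( z * 4 ) + ( x - y ) ) >= 18
stmt 1: z := z * z  -- replace 1 occurrence(s) of z with (z * z)
  => ( ( ( z * z ) * 4 ) + ( x - y ) ) >= 18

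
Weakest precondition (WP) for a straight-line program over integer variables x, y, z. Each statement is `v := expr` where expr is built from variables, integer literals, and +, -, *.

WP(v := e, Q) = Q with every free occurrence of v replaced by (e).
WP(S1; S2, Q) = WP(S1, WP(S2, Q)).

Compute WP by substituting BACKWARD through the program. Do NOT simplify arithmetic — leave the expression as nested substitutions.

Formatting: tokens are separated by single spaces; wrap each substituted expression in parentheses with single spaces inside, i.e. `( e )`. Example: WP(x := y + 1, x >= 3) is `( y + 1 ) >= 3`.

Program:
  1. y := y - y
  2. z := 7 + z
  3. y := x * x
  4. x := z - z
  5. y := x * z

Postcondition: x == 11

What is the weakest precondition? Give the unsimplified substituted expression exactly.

Answer: ( ( 7 + z ) - ( 7 + z ) ) == 11

Derivation:
post: x == 11
stmt 5: y := x * z  -- replace 0 occurrence(s) of y with (x * z)
  => x == 11
stmt 4: x := z - z  -- replace 1 occurrence(s) of x with (z - z)
  => ( z - z ) == 11
stmt 3: y := x * x  -- replace 0 occurrence(s) of y with (x * x)
  => ( z - z ) == 11
stmt 2: z := 7 + z  -- replace 2 occurrence(s) of z with (7 + z)
  => ( ( 7 + z ) - ( 7 + z ) ) == 11
stmt 1: y := y - y  -- replace 0 occurrence(s) of y with (y - y)
  => ( ( 7 + z ) - ( 7 + z ) ) == 11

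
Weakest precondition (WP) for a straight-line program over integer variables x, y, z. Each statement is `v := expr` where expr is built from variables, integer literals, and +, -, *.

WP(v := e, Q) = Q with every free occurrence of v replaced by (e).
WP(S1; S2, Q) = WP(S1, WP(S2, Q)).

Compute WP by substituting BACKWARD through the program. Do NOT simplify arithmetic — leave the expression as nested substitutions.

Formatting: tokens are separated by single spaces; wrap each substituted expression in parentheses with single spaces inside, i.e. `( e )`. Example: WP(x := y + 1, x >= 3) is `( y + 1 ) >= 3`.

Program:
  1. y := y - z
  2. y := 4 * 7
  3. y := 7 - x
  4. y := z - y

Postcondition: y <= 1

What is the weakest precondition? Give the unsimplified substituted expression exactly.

Answer: ( z - ( 7 - x ) ) <= 1

Derivation:
post: y <= 1
stmt 4: y := z - y  -- replace 1 occurrence(s) of y with (z - y)
  => ( z - y ) <= 1
stmt 3: y := 7 - x  -- replace 1 occurrence(s) of y with (7 - x)
  => ( z - ( 7 - x ) ) <= 1
stmt 2: y := 4 * 7  -- replace 0 occurrence(s) of y with (4 * 7)
  => ( z - ( 7 - x ) ) <= 1
stmt 1: y := y - z  -- replace 0 occurrence(s) of y with (y - z)
  => ( z - ( 7 - x ) ) <= 1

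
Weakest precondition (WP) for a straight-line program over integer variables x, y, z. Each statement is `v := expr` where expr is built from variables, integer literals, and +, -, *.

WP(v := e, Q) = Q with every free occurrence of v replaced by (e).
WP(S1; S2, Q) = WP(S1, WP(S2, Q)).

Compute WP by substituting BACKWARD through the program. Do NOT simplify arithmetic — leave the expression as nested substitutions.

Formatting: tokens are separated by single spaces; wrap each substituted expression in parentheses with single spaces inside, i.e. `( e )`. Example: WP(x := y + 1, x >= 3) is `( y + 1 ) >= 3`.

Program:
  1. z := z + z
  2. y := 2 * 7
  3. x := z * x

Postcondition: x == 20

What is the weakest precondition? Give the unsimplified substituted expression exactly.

post: x == 20
stmt 3: x := z * x  -- replace 1 occurrence(s) of x with (z * x)
  => ( z * x ) == 20
stmt 2: y := 2 * 7  -- replace 0 occurrence(s) of y with (2 * 7)
  => ( z * x ) == 20
stmt 1: z := z + z  -- replace 1 occurrence(s) of z with (z + z)
  => ( ( z + z ) * x ) == 20

Answer: ( ( z + z ) * x ) == 20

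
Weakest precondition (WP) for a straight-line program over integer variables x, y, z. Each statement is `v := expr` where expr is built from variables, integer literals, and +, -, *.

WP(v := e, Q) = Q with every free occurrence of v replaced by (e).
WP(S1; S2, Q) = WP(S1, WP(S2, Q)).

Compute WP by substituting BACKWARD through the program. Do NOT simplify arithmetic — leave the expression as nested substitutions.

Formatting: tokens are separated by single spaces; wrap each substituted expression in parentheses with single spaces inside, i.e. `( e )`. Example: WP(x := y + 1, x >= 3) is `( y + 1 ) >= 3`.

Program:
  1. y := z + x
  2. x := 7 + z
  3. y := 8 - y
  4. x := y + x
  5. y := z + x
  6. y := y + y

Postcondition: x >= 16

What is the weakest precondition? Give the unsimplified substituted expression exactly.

post: x >= 16
stmt 6: y := y + y  -- replace 0 occurrence(s) of y with (y + y)
  => x >= 16
stmt 5: y := z + x  -- replace 0 occurrence(s) of y with (z + x)
  => x >= 16
stmt 4: x := y + x  -- replace 1 occurrence(s) of x with (y + x)
  => ( y + x ) >= 16
stmt 3: y := 8 - y  -- replace 1 occurrence(s) of y with (8 - y)
  => ( ( 8 - y ) + x ) >= 16
stmt 2: x := 7 + z  -- replace 1 occurrence(s) of x with (7 + z)
  => ( ( 8 - y ) + ( 7 + z ) ) >= 16
stmt 1: y := z + x  -- replace 1 occurrence(s) of y with (z + x)
  => ( ( 8 - ( z + x ) ) + ( 7 + z ) ) >= 16

Answer: ( ( 8 - ( z + x ) ) + ( 7 + z ) ) >= 16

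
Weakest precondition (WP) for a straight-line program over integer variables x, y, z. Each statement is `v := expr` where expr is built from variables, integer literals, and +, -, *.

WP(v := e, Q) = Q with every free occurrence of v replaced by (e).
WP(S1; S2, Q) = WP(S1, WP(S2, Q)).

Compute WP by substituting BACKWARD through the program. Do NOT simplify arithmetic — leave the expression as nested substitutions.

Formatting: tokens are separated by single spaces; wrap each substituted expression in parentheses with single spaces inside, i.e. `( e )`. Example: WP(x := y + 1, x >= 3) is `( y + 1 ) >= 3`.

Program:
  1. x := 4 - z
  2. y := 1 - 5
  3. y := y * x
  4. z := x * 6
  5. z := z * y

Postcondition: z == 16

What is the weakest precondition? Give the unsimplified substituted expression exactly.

Answer: ( ( ( 4 - z ) * 6 ) * ( ( 1 - 5 ) * ( 4 - z ) ) ) == 16

Derivation:
post: z == 16
stmt 5: z := z * y  -- replace 1 occurrence(s) of z with (z * y)
  => ( z * y ) == 16
stmt 4: z := x * 6  -- replace 1 occurrence(s) of z with (x * 6)
  => ( ( x * 6 ) * y ) == 16
stmt 3: y := y * x  -- replace 1 occurrence(s) of y with (y * x)
  => ( ( x * 6 ) * ( y * x ) ) == 16
stmt 2: y := 1 - 5  -- replace 1 occurrence(s) of y with (1 - 5)
  => ( ( x * 6 ) * ( ( 1 - 5 ) * x ) ) == 16
stmt 1: x := 4 - z  -- replace 2 occurrence(s) of x with (4 - z)
  => ( ( ( 4 - z ) * 6 ) * ( ( 1 - 5 ) * ( 4 - z ) ) ) == 16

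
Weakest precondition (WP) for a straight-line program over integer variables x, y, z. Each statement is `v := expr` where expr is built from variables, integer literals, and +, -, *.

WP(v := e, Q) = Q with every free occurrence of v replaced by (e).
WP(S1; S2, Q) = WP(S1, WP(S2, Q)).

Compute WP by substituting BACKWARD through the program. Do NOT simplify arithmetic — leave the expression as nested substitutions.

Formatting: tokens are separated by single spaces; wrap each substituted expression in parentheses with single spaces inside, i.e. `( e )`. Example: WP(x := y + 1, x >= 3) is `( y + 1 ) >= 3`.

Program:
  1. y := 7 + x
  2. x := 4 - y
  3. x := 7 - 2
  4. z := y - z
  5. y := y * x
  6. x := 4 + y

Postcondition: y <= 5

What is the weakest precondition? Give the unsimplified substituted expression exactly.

post: y <= 5
stmt 6: x := 4 + y  -- replace 0 occurrence(s) of x with (4 + y)
  => y <= 5
stmt 5: y := y * x  -- replace 1 occurrence(s) of y with (y * x)
  => ( y * x ) <= 5
stmt 4: z := y - z  -- replace 0 occurrence(s) of z with (y - z)
  => ( y * x ) <= 5
stmt 3: x := 7 - 2  -- replace 1 occurrence(s) of x with (7 - 2)
  => ( y * ( 7 - 2 ) ) <= 5
stmt 2: x := 4 - y  -- replace 0 occurrence(s) of x with (4 - y)
  => ( y * ( 7 - 2 ) ) <= 5
stmt 1: y := 7 + x  -- replace 1 occurrence(s) of y with (7 + x)
  => ( ( 7 + x ) * ( 7 - 2 ) ) <= 5

Answer: ( ( 7 + x ) * ( 7 - 2 ) ) <= 5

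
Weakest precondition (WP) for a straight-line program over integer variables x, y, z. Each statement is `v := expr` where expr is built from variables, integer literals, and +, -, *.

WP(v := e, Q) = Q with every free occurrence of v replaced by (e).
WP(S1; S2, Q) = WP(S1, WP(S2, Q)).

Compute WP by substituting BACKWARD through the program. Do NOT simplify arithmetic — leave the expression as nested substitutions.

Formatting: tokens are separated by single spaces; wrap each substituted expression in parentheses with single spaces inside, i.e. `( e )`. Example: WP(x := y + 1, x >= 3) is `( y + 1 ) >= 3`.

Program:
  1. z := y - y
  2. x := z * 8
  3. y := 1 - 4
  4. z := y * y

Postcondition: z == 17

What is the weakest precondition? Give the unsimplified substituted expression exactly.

Answer: ( ( 1 - 4 ) * ( 1 - 4 ) ) == 17

Derivation:
post: z == 17
stmt 4: z := y * y  -- replace 1 occurrence(s) of z with (y * y)
  => ( y * y ) == 17
stmt 3: y := 1 - 4  -- replace 2 occurrence(s) of y with (1 - 4)
  => ( ( 1 - 4 ) * ( 1 - 4 ) ) == 17
stmt 2: x := z * 8  -- replace 0 occurrence(s) of x with (z * 8)
  => ( ( 1 - 4 ) * ( 1 - 4 ) ) == 17
stmt 1: z := y - y  -- replace 0 occurrence(s) of z with (y - y)
  => ( ( 1 - 4 ) * ( 1 - 4 ) ) == 17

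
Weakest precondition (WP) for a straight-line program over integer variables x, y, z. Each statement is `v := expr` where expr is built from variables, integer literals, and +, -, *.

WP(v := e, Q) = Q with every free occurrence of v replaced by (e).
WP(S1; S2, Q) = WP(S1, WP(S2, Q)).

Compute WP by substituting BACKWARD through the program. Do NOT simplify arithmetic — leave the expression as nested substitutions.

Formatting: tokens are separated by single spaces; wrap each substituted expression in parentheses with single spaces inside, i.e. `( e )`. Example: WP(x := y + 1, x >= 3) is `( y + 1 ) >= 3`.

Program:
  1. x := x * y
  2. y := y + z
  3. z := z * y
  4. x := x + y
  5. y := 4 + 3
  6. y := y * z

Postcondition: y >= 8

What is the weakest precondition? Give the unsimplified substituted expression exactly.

Answer: ( ( 4 + 3 ) * ( z * ( y + z ) ) ) >= 8

Derivation:
post: y >= 8
stmt 6: y := y * z  -- replace 1 occurrence(s) of y with (y * z)
  => ( y * z ) >= 8
stmt 5: y := 4 + 3  -- replace 1 occurrence(s) of y with (4 + 3)
  => ( ( 4 + 3 ) * z ) >= 8
stmt 4: x := x + y  -- replace 0 occurrence(s) of x with (x + y)
  => ( ( 4 + 3 ) * z ) >= 8
stmt 3: z := z * y  -- replace 1 occurrence(s) of z with (z * y)
  => ( ( 4 + 3 ) * ( z * y ) ) >= 8
stmt 2: y := y + z  -- replace 1 occurrence(s) of y with (y + z)
  => ( ( 4 + 3 ) * ( z * ( y + z ) ) ) >= 8
stmt 1: x := x * y  -- replace 0 occurrence(s) of x with (x * y)
  => ( ( 4 + 3 ) * ( z * ( y + z ) ) ) >= 8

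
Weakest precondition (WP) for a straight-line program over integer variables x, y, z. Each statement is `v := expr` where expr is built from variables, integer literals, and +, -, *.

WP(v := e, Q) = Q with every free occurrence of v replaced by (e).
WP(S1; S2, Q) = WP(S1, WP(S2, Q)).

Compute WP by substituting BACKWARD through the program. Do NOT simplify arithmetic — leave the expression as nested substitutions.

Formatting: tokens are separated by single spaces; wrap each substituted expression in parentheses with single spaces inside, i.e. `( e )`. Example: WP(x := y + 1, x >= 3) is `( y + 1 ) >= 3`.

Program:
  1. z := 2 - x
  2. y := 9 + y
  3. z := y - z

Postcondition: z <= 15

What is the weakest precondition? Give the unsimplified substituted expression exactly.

Answer: ( ( 9 + y ) - ( 2 - x ) ) <= 15

Derivation:
post: z <= 15
stmt 3: z := y - z  -- replace 1 occurrence(s) of z with (y - z)
  => ( y - z ) <= 15
stmt 2: y := 9 + y  -- replace 1 occurrence(s) of y with (9 + y)
  => ( ( 9 + y ) - z ) <= 15
stmt 1: z := 2 - x  -- replace 1 occurrence(s) of z with (2 - x)
  => ( ( 9 + y ) - ( 2 - x ) ) <= 15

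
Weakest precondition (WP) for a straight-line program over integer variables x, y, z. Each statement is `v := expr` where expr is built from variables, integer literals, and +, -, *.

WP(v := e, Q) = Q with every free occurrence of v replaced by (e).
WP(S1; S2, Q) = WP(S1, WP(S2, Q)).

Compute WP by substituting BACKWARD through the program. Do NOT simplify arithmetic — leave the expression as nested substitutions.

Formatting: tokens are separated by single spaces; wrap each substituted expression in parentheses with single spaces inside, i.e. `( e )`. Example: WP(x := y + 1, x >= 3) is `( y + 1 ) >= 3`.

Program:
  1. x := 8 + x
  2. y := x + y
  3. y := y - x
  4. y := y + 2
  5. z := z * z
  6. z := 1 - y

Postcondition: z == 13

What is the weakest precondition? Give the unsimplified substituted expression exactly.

Answer: ( 1 - ( ( ( ( 8 + x ) + y ) - ( 8 + x ) ) + 2 ) ) == 13

Derivation:
post: z == 13
stmt 6: z := 1 - y  -- replace 1 occurrence(s) of z with (1 - y)
  => ( 1 - y ) == 13
stmt 5: z := z * z  -- replace 0 occurrence(s) of z with (z * z)
  => ( 1 - y ) == 13
stmt 4: y := y + 2  -- replace 1 occurrence(s) of y with (y + 2)
  => ( 1 - ( y + 2 ) ) == 13
stmt 3: y := y - x  -- replace 1 occurrence(s) of y with (y - x)
  => ( 1 - ( ( y - x ) + 2 ) ) == 13
stmt 2: y := x + y  -- replace 1 occurrence(s) of y with (x + y)
  => ( 1 - ( ( ( x + y ) - x ) + 2 ) ) == 13
stmt 1: x := 8 + x  -- replace 2 occurrence(s) of x with (8 + x)
  => ( 1 - ( ( ( ( 8 + x ) + y ) - ( 8 + x ) ) + 2 ) ) == 13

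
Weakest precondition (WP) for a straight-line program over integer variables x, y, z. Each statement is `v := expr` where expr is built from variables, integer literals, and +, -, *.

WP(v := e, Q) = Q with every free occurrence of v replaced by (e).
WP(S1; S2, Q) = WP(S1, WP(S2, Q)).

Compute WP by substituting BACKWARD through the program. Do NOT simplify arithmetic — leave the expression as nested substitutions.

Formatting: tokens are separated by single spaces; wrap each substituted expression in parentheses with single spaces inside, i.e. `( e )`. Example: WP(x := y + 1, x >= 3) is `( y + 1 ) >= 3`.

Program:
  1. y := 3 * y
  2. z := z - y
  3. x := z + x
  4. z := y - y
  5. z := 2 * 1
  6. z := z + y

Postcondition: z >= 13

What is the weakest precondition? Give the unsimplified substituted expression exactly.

Answer: ( ( 2 * 1 ) + ( 3 * y ) ) >= 13

Derivation:
post: z >= 13
stmt 6: z := z + y  -- replace 1 occurrence(s) of z with (z + y)
  => ( z + y ) >= 13
stmt 5: z := 2 * 1  -- replace 1 occurrence(s) of z with (2 * 1)
  => ( ( 2 * 1 ) + y ) >= 13
stmt 4: z := y - y  -- replace 0 occurrence(s) of z with (y - y)
  => ( ( 2 * 1 ) + y ) >= 13
stmt 3: x := z + x  -- replace 0 occurrence(s) of x with (z + x)
  => ( ( 2 * 1 ) + y ) >= 13
stmt 2: z := z - y  -- replace 0 occurrence(s) of z with (z - y)
  => ( ( 2 * 1 ) + y ) >= 13
stmt 1: y := 3 * y  -- replace 1 occurrence(s) of y with (3 * y)
  => ( ( 2 * 1 ) + ( 3 * y ) ) >= 13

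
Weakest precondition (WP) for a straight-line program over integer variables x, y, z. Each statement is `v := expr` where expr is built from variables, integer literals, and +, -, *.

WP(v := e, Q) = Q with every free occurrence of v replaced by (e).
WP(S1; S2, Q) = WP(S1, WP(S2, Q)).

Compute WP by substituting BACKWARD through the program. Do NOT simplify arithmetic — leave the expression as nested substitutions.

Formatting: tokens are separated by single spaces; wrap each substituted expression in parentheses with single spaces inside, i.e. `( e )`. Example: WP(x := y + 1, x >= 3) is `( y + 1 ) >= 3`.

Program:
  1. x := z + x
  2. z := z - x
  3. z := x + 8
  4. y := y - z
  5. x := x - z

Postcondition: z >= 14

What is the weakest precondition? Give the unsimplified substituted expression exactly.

Answer: ( ( z + x ) + 8 ) >= 14

Derivation:
post: z >= 14
stmt 5: x := x - z  -- replace 0 occurrence(s) of x with (x - z)
  => z >= 14
stmt 4: y := y - z  -- replace 0 occurrence(s) of y with (y - z)
  => z >= 14
stmt 3: z := x + 8  -- replace 1 occurrence(s) of z with (x + 8)
  => ( x + 8 ) >= 14
stmt 2: z := z - x  -- replace 0 occurrence(s) of z with (z - x)
  => ( x + 8 ) >= 14
stmt 1: x := z + x  -- replace 1 occurrence(s) of x with (z + x)
  => ( ( z + x ) + 8 ) >= 14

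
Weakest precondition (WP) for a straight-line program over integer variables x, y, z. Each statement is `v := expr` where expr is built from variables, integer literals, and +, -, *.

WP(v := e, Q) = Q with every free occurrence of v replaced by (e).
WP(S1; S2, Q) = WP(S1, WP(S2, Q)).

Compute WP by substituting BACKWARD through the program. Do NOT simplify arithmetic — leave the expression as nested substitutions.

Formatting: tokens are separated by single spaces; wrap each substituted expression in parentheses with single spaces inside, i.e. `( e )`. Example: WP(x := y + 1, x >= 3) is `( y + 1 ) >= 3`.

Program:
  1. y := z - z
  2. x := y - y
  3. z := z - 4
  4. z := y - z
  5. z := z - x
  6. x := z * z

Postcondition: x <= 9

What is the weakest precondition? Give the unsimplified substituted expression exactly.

post: x <= 9
stmt 6: x := z * z  -- replace 1 occurrence(s) of x with (z * z)
  => ( z * z ) <= 9
stmt 5: z := z - x  -- replace 2 occurrence(s) of z with (z - x)
  => ( ( z - x ) * ( z - x ) ) <= 9
stmt 4: z := y - z  -- replace 2 occurrence(s) of z with (y - z)
  => ( ( ( y - z ) - x ) * ( ( y - z ) - x ) ) <= 9
stmt 3: z := z - 4  -- replace 2 occurrence(s) of z with (z - 4)
  => ( ( ( y - ( z - 4 ) ) - x ) * ( ( y - ( z - 4 ) ) - x ) ) <= 9
stmt 2: x := y - y  -- replace 2 occurrence(s) of x with (y - y)
  => ( ( ( y - ( z - 4 ) ) - ( y - y ) ) * ( ( y - ( z - 4 ) ) - ( y - y ) ) ) <= 9
stmt 1: y := z - z  -- replace 6 occurrence(s) of y with (z - z)
  => ( ( ( ( z - z ) - ( z - 4 ) ) - ( ( z - z ) - ( z - z ) ) ) * ( ( ( z - z ) - ( z - 4 ) ) - ( ( z - z ) - ( z - z ) ) ) ) <= 9

Answer: ( ( ( ( z - z ) - ( z - 4 ) ) - ( ( z - z ) - ( z - z ) ) ) * ( ( ( z - z ) - ( z - 4 ) ) - ( ( z - z ) - ( z - z ) ) ) ) <= 9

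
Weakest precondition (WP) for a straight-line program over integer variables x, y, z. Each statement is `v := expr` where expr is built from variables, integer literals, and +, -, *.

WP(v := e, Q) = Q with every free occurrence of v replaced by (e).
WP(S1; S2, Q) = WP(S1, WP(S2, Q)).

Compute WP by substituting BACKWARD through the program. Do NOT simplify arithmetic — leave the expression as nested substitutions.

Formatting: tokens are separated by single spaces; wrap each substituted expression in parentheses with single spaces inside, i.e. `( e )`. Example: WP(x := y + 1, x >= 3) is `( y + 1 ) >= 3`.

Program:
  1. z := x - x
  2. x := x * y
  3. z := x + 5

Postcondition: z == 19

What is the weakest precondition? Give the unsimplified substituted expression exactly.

post: z == 19
stmt 3: z := x + 5  -- replace 1 occurrence(s) of z with (x + 5)
  => ( x + 5 ) == 19
stmt 2: x := x * y  -- replace 1 occurrence(s) of x with (x * y)
  => ( ( x * y ) + 5 ) == 19
stmt 1: z := x - x  -- replace 0 occurrence(s) of z with (x - x)
  => ( ( x * y ) + 5 ) == 19

Answer: ( ( x * y ) + 5 ) == 19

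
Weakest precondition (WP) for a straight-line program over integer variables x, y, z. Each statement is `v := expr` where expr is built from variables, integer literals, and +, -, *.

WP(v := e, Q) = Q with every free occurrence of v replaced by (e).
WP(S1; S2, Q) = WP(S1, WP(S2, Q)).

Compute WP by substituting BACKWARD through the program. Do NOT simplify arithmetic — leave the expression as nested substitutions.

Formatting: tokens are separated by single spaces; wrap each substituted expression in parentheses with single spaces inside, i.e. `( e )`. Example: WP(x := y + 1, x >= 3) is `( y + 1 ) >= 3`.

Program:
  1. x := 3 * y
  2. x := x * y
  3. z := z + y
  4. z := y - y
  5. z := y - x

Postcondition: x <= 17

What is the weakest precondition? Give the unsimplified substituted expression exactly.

post: x <= 17
stmt 5: z := y - x  -- replace 0 occurrence(s) of z with (y - x)
  => x <= 17
stmt 4: z := y - y  -- replace 0 occurrence(s) of z with (y - y)
  => x <= 17
stmt 3: z := z + y  -- replace 0 occurrence(s) of z with (z + y)
  => x <= 17
stmt 2: x := x * y  -- replace 1 occurrence(s) of x with (x * y)
  => ( x * y ) <= 17
stmt 1: x := 3 * y  -- replace 1 occurrence(s) of x with (3 * y)
  => ( ( 3 * y ) * y ) <= 17

Answer: ( ( 3 * y ) * y ) <= 17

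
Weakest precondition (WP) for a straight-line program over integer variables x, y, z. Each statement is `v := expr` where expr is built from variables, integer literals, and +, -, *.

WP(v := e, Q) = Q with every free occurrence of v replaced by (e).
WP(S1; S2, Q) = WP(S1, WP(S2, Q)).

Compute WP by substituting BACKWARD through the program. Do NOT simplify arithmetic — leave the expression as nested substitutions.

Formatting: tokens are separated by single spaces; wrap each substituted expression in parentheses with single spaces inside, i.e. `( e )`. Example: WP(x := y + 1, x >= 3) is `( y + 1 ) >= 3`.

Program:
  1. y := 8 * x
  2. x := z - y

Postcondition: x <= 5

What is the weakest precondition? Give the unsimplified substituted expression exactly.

post: x <= 5
stmt 2: x := z - y  -- replace 1 occurrence(s) of x with (z - y)
  => ( z - y ) <= 5
stmt 1: y := 8 * x  -- replace 1 occurrence(s) of y with (8 * x)
  => ( z - ( 8 * x ) ) <= 5

Answer: ( z - ( 8 * x ) ) <= 5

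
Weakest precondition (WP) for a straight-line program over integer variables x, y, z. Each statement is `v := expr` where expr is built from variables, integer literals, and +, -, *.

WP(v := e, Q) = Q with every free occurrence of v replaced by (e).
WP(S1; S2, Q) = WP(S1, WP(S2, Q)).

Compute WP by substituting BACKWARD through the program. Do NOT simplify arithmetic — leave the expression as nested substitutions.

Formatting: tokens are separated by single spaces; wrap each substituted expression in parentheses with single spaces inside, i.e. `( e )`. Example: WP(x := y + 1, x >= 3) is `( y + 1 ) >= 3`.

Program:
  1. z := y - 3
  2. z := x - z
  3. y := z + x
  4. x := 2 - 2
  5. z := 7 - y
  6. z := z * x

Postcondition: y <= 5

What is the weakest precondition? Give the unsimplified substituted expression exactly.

Answer: ( ( x - ( y - 3 ) ) + x ) <= 5

Derivation:
post: y <= 5
stmt 6: z := z * x  -- replace 0 occurrence(s) of z with (z * x)
  => y <= 5
stmt 5: z := 7 - y  -- replace 0 occurrence(s) of z with (7 - y)
  => y <= 5
stmt 4: x := 2 - 2  -- replace 0 occurrence(s) of x with (2 - 2)
  => y <= 5
stmt 3: y := z + x  -- replace 1 occurrence(s) of y with (z + x)
  => ( z + x ) <= 5
stmt 2: z := x - z  -- replace 1 occurrence(s) of z with (x - z)
  => ( ( x - z ) + x ) <= 5
stmt 1: z := y - 3  -- replace 1 occurrence(s) of z with (y - 3)
  => ( ( x - ( y - 3 ) ) + x ) <= 5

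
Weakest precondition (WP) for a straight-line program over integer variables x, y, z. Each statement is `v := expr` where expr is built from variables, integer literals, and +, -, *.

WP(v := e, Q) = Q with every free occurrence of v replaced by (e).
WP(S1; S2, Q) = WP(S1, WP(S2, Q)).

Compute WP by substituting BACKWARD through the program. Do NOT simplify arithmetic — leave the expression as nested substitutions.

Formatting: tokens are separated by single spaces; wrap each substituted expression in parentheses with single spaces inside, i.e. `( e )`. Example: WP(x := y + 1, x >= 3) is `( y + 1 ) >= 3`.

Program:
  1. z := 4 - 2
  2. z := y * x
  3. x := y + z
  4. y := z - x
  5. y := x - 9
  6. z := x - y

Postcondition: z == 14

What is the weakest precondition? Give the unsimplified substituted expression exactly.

Answer: ( ( y + ( y * x ) ) - ( ( y + ( y * x ) ) - 9 ) ) == 14

Derivation:
post: z == 14
stmt 6: z := x - y  -- replace 1 occurrence(s) of z with (x - y)
  => ( x - y ) == 14
stmt 5: y := x - 9  -- replace 1 occurrence(s) of y with (x - 9)
  => ( x - ( x - 9 ) ) == 14
stmt 4: y := z - x  -- replace 0 occurrence(s) of y with (z - x)
  => ( x - ( x - 9 ) ) == 14
stmt 3: x := y + z  -- replace 2 occurrence(s) of x with (y + z)
  => ( ( y + z ) - ( ( y + z ) - 9 ) ) == 14
stmt 2: z := y * x  -- replace 2 occurrence(s) of z with (y * x)
  => ( ( y + ( y * x ) ) - ( ( y + ( y * x ) ) - 9 ) ) == 14
stmt 1: z := 4 - 2  -- replace 0 occurrence(s) of z with (4 - 2)
  => ( ( y + ( y * x ) ) - ( ( y + ( y * x ) ) - 9 ) ) == 14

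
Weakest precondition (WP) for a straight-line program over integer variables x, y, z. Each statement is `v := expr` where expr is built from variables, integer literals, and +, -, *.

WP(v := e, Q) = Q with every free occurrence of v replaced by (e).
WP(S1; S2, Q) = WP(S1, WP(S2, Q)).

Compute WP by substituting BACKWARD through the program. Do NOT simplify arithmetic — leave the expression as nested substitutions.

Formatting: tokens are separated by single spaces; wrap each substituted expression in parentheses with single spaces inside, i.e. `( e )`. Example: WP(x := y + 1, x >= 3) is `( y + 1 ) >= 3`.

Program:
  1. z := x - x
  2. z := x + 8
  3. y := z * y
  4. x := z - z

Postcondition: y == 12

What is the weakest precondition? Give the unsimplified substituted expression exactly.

post: y == 12
stmt 4: x := z - z  -- replace 0 occurrence(s) of x with (z - z)
  => y == 12
stmt 3: y := z * y  -- replace 1 occurrence(s) of y with (z * y)
  => ( z * y ) == 12
stmt 2: z := x + 8  -- replace 1 occurrence(s) of z with (x + 8)
  => ( ( x + 8 ) * y ) == 12
stmt 1: z := x - x  -- replace 0 occurrence(s) of z with (x - x)
  => ( ( x + 8 ) * y ) == 12

Answer: ( ( x + 8 ) * y ) == 12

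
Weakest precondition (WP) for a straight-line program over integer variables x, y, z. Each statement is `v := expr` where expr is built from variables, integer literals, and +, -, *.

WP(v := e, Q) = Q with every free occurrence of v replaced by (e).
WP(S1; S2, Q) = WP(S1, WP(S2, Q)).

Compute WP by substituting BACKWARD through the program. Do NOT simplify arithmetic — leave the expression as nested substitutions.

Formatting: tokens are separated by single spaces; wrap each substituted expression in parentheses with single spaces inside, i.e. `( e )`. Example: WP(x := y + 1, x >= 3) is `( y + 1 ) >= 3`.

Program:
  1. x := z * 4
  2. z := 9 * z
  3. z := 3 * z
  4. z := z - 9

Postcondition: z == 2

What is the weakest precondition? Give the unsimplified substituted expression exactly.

post: z == 2
stmt 4: z := z - 9  -- replace 1 occurrence(s) of z with (z - 9)
  => ( z - 9 ) == 2
stmt 3: z := 3 * z  -- replace 1 occurrence(s) of z with (3 * z)
  => ( ( 3 * z ) - 9 ) == 2
stmt 2: z := 9 * z  -- replace 1 occurrence(s) of z with (9 * z)
  => ( ( 3 * ( 9 * z ) ) - 9 ) == 2
stmt 1: x := z * 4  -- replace 0 occurrence(s) of x with (z * 4)
  => ( ( 3 * ( 9 * z ) ) - 9 ) == 2

Answer: ( ( 3 * ( 9 * z ) ) - 9 ) == 2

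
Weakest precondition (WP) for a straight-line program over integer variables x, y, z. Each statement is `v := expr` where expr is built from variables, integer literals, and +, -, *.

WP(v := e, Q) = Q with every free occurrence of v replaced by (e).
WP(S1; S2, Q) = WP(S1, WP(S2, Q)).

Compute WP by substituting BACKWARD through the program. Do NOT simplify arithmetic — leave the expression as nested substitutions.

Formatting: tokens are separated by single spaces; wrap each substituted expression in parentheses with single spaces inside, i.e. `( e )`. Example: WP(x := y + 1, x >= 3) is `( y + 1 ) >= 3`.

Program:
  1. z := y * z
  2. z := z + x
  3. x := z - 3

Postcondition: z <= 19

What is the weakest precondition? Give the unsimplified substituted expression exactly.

Answer: ( ( y * z ) + x ) <= 19

Derivation:
post: z <= 19
stmt 3: x := z - 3  -- replace 0 occurrence(s) of x with (z - 3)
  => z <= 19
stmt 2: z := z + x  -- replace 1 occurrence(s) of z with (z + x)
  => ( z + x ) <= 19
stmt 1: z := y * z  -- replace 1 occurrence(s) of z with (y * z)
  => ( ( y * z ) + x ) <= 19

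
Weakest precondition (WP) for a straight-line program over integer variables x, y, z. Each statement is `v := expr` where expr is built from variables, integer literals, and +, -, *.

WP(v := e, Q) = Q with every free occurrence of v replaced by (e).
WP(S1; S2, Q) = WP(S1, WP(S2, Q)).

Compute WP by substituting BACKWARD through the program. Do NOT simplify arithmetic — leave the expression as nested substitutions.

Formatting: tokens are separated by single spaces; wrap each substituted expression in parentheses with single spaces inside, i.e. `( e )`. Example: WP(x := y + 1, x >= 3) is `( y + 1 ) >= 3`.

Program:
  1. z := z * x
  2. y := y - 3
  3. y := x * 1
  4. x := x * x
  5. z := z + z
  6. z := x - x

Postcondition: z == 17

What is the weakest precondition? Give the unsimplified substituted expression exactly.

post: z == 17
stmt 6: z := x - x  -- replace 1 occurrence(s) of z with (x - x)
  => ( x - x ) == 17
stmt 5: z := z + z  -- replace 0 occurrence(s) of z with (z + z)
  => ( x - x ) == 17
stmt 4: x := x * x  -- replace 2 occurrence(s) of x with (x * x)
  => ( ( x * x ) - ( x * x ) ) == 17
stmt 3: y := x * 1  -- replace 0 occurrence(s) of y with (x * 1)
  => ( ( x * x ) - ( x * x ) ) == 17
stmt 2: y := y - 3  -- replace 0 occurrence(s) of y with (y - 3)
  => ( ( x * x ) - ( x * x ) ) == 17
stmt 1: z := z * x  -- replace 0 occurrence(s) of z with (z * x)
  => ( ( x * x ) - ( x * x ) ) == 17

Answer: ( ( x * x ) - ( x * x ) ) == 17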